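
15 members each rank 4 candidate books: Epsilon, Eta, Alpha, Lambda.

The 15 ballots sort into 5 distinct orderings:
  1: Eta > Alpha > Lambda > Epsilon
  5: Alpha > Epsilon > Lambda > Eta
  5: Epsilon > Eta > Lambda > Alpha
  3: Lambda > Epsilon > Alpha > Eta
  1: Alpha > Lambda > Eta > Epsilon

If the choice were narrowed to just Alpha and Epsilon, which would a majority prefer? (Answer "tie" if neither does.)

Ballots ranking Alpha above Epsilon: 1 + 5 + 1 = 7.
Ballots ranking Epsilon above Alpha: 15 − 7 = 8.
Epsilon wins the head-to-head 8–7.

Epsilon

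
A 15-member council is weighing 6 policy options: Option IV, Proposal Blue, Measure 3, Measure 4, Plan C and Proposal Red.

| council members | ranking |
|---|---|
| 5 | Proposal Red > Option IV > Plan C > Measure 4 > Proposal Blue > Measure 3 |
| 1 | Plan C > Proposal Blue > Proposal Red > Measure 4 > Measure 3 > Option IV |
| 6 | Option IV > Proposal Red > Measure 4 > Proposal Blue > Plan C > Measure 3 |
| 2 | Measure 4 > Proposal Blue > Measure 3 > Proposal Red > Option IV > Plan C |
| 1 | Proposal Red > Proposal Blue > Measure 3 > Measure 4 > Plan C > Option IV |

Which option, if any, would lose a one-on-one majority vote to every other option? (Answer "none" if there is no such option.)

Pairwise majorities:
Option IV–Proposal Blue: Option IV 11–4.
Option IV vs Measure 3: Option IV wins 11–4.
Option IV vs Measure 4: Option IV, 11–4.
Option IV vs Plan C: Option IV is ranked higher on 5+6+2 = 13 ballots, Plan C on 2. Option IV wins 13–2.
Option IV vs Proposal Red: Option IV preferred on 6 ballots; Proposal Red wins 9–6.
Proposal Blue vs Measure 3: Proposal Blue is ranked higher on 5+1+6+2+1 = 15 ballots, Measure 3 on 0. Proposal Blue wins 15–0.
Proposal Blue vs Measure 4: Proposal Blue preferred on 1+1 = 2 ballots; Measure 4 wins 13–2.
Proposal Blue vs Plan C: Proposal Blue wins 9–6.
Proposal Blue vs Proposal Red: Proposal Red, 12–3.
Measure 3–Measure 4: Measure 4 14–1.
Measure 3–Plan C: Plan C 12–3.
Measure 3 vs Proposal Red: Proposal Red wins 13–2.
Measure 4 vs Plan C: 9 to 6, Measure 4.
Measure 4 vs Proposal Red: Measure 4 preferred on 2 ballots; Proposal Red wins 13–2.
Plan C vs Proposal Red: 1 to 14, Proposal Red.
Only Measure 3 has no wins; Measure 3 is the Condorcet loser.

Measure 3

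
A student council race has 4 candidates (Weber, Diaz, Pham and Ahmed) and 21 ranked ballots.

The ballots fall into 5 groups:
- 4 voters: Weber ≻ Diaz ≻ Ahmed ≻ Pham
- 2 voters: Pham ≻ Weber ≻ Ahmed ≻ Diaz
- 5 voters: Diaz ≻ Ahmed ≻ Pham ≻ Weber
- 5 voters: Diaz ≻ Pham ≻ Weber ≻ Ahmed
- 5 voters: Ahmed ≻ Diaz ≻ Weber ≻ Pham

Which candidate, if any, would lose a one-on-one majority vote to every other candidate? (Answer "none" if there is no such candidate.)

none

Head-to-head results (21 voters):
Weber vs Diaz: Diaz wins 15–6.
Weber vs Pham: Weber preferred on 4+5 = 9 ballots; Pham wins 12–9.
Weber–Ahmed: Weber 11–10.
Diaz vs Pham: 19 to 2, Diaz.
Diaz–Ahmed: Diaz 14–7.
Pham vs Ahmed: Pham is ranked higher on 2+5 = 7 ballots, Ahmed on 14. Ahmed wins 14–7.
Every candidate wins at least one matchup (Weber beats Ahmed; Diaz beats Weber; Pham beats Weber; Ahmed beats Pham), so there is no Condorcet loser.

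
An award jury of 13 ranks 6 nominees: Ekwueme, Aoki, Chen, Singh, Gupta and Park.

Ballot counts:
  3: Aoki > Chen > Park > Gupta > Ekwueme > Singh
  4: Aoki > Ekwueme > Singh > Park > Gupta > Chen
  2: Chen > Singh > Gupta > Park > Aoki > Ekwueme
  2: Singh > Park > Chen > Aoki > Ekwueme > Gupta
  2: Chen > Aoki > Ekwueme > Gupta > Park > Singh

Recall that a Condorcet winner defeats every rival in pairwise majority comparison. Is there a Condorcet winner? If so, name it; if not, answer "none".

Aoki

Pairwise majorities:
Ekwueme–Aoki: Aoki 13–0.
Ekwueme vs Chen: Chen wins 9–4.
Ekwueme vs Singh: Ekwueme wins 9–4.
Ekwueme vs Gupta: Ekwueme wins 8–5.
Ekwueme vs Park: Park, 7–6.
Aoki–Chen: Aoki 7–6.
Aoki vs Singh: Aoki wins 9–4.
Aoki vs Gupta: Aoki, 11–2.
Aoki vs Park: Aoki wins 9–4.
Chen–Singh: Chen 7–6.
Chen vs Gupta: Chen wins 9–4.
Chen vs Park: Chen, 7–6.
Singh vs Gupta: Singh, 8–5.
Singh vs Park: Singh, 8–5.
Gupta vs Park: Park wins 9–4.
Aoki defeats every rival head-to-head and is the Condorcet winner.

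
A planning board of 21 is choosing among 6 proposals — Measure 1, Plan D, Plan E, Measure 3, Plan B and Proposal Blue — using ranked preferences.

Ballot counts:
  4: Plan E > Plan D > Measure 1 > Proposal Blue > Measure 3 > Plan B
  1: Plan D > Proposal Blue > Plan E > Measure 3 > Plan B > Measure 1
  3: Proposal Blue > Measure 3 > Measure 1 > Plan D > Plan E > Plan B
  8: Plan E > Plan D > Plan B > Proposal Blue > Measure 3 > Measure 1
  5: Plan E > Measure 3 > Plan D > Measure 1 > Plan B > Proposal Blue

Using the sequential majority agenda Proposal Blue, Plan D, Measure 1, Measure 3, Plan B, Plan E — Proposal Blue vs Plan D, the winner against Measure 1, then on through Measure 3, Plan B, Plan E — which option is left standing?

Round 1: Proposal Blue vs Plan D — 3–18, Plan D advances.
Round 2: Plan D vs Measure 1 — 18–3, Plan D advances.
Round 3: Plan D vs Measure 3 — 13–8, Plan D advances.
Round 4: Plan D vs Plan B — 21–0, Plan D advances.
Round 5: Plan D vs Plan E — 4–17, Plan E advances.
The agenda winner is Plan E.

Plan E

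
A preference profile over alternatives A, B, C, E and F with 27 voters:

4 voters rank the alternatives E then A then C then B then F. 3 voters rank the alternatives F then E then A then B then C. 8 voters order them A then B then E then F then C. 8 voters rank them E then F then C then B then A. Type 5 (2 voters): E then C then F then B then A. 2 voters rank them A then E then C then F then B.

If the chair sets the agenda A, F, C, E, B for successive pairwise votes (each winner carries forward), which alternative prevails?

Round 1: A vs F — 14–13, A advances.
Round 2: A vs C — 17–10, A advances.
Round 3: A vs E — 10–17, E advances.
Round 4: E vs B — 19–8, E advances.
The agenda winner is E.

E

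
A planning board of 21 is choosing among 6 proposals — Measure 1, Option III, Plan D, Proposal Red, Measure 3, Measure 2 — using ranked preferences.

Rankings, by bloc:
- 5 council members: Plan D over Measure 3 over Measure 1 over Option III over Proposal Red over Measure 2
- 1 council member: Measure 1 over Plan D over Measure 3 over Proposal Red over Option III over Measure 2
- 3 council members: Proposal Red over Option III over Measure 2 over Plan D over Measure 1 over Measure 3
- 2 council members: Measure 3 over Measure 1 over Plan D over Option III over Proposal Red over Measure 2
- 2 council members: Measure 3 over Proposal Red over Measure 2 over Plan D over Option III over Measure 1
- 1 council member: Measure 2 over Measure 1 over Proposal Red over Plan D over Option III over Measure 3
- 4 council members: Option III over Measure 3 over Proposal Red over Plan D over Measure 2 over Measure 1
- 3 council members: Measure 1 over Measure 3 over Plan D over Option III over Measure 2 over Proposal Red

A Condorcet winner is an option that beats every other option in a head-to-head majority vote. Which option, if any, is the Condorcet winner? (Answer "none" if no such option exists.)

Check each pair by majority over 21 ballots:
Measure 1 vs Option III: Measure 1 wins 12–9.
Measure 1–Plan D: Plan D 14–7.
Measure 1 vs Proposal Red: Measure 1 wins 12–9.
Measure 1–Measure 3: Measure 3 13–8.
Measure 1 vs Measure 2: Measure 1 wins 11–10.
Option III vs Plan D: 3+4 = 7 for Option III, 14 for Plan D — Plan D by 14–7.
Option III vs Proposal Red: Option III preferred on 5+2+4+3 = 14 ballots; Option III wins 14–7.
Option III–Measure 3: Measure 3 13–8.
Option III vs Measure 2: 18 to 3, Option III.
Plan D vs Proposal Red: Plan D, 11–10.
Plan D–Measure 3: Measure 3 11–10.
Plan D vs Measure 2: Plan D wins 15–6.
Proposal Red vs Measure 3: Measure 3 wins 17–4.
Proposal Red vs Measure 2: Proposal Red wins 17–4.
Measure 3 vs Measure 2: 5+1+2+2+4+3 = 17 for Measure 3, 4 for Measure 2 — Measure 3 by 17–4.
Measure 3 beats each of Measure 1, Option III, Plan D, Proposal Red, Measure 2 — Measure 3 is the Condorcet winner.

Measure 3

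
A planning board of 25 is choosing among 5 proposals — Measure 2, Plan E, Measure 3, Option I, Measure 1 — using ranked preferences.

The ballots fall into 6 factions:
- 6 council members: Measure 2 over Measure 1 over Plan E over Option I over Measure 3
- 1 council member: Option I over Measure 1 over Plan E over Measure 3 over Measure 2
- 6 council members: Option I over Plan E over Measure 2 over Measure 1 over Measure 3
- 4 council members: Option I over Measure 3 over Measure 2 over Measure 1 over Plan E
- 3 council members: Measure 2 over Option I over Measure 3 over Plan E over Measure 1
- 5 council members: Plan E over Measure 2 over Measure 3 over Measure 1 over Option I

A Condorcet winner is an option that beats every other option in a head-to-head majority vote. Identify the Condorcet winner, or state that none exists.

Pairwise majorities:
Measure 2 vs Plan E: Measure 2, 13–12.
Measure 2 vs Measure 3: Measure 2 is ranked higher on 6+6+3+5 = 20 ballots, Measure 3 on 5. Measure 2 wins 20–5.
Measure 2 vs Option I: Measure 2, 14–11.
Measure 2 vs Measure 1: Measure 2, 24–1.
Plan E vs Measure 3: 6+1+6+5 = 18 for Plan E, 7 for Measure 3 — Plan E by 18–7.
Plan E vs Option I: Option I wins 14–11.
Plan E vs Measure 1: 6+3+5 = 14 for Plan E, 11 for Measure 1 — Plan E by 14–11.
Measure 3 vs Option I: Measure 3 preferred on 5 ballots; Option I wins 20–5.
Measure 3 vs Measure 1: Measure 1, 13–12.
Option I vs Measure 1: Option I, 14–11.
Measure 2 wins every pairwise contest, so Measure 2 is the Condorcet winner.

Measure 2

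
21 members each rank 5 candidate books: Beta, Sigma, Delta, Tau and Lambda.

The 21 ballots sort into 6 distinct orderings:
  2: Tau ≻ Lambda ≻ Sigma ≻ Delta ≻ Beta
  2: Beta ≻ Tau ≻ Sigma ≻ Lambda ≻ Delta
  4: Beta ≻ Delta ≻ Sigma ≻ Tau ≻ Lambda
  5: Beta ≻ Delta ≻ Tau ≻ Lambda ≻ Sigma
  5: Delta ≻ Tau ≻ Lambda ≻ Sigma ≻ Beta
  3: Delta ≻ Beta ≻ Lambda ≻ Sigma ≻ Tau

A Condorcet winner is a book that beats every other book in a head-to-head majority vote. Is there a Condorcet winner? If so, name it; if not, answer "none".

Check each pair by majority over 21 ballots:
Beta–Sigma: Beta 14–7.
Beta–Delta: Beta 11–10.
Beta–Tau: Beta 14–7.
Beta vs Lambda: Beta, 14–7.
Sigma–Delta: Delta 17–4.
Sigma–Tau: Tau 14–7.
Sigma vs Lambda: Lambda, 15–6.
Delta vs Tau: Delta, 17–4.
Delta–Lambda: Delta 17–4.
Tau vs Lambda: Tau wins 18–3.
Beta beats each of Sigma, Delta, Tau, Lambda — Beta is the Condorcet winner.

Beta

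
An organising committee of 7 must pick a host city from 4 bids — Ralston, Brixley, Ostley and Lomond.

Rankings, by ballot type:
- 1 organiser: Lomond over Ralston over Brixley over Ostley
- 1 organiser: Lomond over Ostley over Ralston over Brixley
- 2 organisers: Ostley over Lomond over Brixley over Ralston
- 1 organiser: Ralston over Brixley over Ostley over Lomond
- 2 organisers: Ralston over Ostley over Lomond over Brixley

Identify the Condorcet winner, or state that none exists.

Pairwise majorities:
Ralston vs Brixley: 5 to 2, Ralston.
Ralston vs Ostley: 4 to 3, Ralston.
Ralston vs Lomond: 3 to 4, Lomond.
Brixley vs Ostley: 1+1 = 2 for Brixley, 5 for Ostley — Ostley by 5–2.
Brixley vs Lomond: 1 for Brixley, 6 for Lomond — Lomond by 6–1.
Ostley vs Lomond: Ostley is ranked higher on 2+1+2 = 5 ballots, Lomond on 2. Ostley wins 5–2.
No city is unbeaten: Ralston loses to Lomond; Brixley loses to Ralston; Ostley loses to Ralston; Lomond loses to Ostley. In particular Ralston beats Ostley beats Lomond beats Ralston is a majority cycle — no Condorcet winner exists.

none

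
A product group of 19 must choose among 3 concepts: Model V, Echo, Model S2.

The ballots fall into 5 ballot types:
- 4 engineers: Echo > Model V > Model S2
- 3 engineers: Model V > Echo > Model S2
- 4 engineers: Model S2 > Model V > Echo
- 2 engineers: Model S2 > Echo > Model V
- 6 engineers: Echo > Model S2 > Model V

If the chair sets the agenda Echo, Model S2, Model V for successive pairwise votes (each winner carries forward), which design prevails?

Echo

Round 1: Echo vs Model S2 — 13–6, Echo advances.
Round 2: Echo vs Model V — 12–7, Echo advances.
Echo survives the agenda.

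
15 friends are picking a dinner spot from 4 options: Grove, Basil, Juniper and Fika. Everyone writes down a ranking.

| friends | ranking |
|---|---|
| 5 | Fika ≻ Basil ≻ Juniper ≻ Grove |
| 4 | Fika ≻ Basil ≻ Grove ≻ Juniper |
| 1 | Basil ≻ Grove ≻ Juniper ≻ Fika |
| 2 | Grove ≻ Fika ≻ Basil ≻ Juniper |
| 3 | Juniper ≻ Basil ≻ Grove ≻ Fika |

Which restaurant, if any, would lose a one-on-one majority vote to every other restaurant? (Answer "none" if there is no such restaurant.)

Grove

Pairwise majorities:
Grove–Basil: Basil 13–2.
Grove vs Juniper: Juniper, 8–7.
Grove vs Fika: 6 to 9, Fika.
Basil vs Juniper: 12 to 3, Basil.
Basil vs Fika: Basil is ranked higher on 1+3 = 4 ballots, Fika on 11. Fika wins 11–4.
Juniper vs Fika: Juniper preferred on 1+3 = 4 ballots; Fika wins 11–4.
Only Grove has no wins; Grove is the Condorcet loser.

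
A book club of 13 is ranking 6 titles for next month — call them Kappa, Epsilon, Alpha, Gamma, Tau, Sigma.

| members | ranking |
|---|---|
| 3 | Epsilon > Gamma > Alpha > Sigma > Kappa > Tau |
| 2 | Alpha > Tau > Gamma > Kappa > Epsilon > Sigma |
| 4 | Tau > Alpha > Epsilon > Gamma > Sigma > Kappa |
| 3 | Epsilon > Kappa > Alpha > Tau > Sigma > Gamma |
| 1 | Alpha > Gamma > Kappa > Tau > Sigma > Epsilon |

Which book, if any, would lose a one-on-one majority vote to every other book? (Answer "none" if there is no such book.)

Head-to-head results (13 members):
Kappa vs Epsilon: Epsilon, 10–3.
Kappa vs Alpha: Alpha, 10–3.
Kappa vs Gamma: 3 to 10, Gamma.
Kappa vs Tau: 3+3+1 = 7 for Kappa, 6 for Tau — Kappa by 7–6.
Kappa vs Sigma: 2+3+1 = 6 for Kappa, 7 for Sigma — Sigma by 7–6.
Epsilon vs Alpha: 6 to 7, Alpha.
Epsilon vs Gamma: Epsilon preferred on 3+4+3 = 10 ballots; Epsilon wins 10–3.
Epsilon–Tau: Tau 7–6.
Epsilon vs Sigma: Epsilon wins 12–1.
Alpha vs Gamma: Alpha is ranked higher on 2+4+3+1 = 10 ballots, Gamma on 3. Alpha wins 10–3.
Alpha vs Tau: Alpha wins 9–4.
Alpha vs Sigma: Alpha wins 13–0.
Gamma vs Tau: Gamma is ranked higher on 3+1 = 4 ballots, Tau on 9. Tau wins 9–4.
Gamma vs Sigma: Gamma wins 10–3.
Tau vs Sigma: 10 to 3, Tau.
Every book wins at least one matchup (Kappa beats Tau; Epsilon beats Kappa; Alpha beats Kappa; Gamma beats Kappa; Tau beats Epsilon; Sigma beats Kappa), so there is no Condorcet loser.

none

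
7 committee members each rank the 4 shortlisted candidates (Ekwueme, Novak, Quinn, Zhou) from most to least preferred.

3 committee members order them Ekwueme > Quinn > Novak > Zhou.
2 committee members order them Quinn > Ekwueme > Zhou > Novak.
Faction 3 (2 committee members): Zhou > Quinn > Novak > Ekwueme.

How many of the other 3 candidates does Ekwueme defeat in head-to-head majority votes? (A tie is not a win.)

Ekwueme against each rival (7 committee members):
Ekwueme–Novak: Ekwueme 5–2.
Ekwueme vs Quinn: Ekwueme is ranked higher on 3 ballots, Quinn on 4. Quinn wins 4–3.
Ekwueme vs Zhou: Ekwueme wins 5–2.
Ekwueme beats Novak, Zhou; loses to Quinn — 2 pairwise wins.

2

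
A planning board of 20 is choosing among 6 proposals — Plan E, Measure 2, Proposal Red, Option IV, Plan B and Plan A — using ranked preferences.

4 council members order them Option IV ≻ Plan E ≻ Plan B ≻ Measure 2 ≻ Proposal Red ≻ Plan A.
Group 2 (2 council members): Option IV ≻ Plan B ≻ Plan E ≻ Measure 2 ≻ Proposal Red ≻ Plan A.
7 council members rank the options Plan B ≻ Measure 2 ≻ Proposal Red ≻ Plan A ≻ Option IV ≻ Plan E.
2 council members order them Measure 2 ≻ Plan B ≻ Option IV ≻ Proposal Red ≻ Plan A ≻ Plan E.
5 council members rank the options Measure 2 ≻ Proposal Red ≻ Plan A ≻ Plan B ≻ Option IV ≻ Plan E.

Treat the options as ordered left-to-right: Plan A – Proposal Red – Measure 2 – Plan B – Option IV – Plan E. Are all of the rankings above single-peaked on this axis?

yes

Axis positions: Plan A=1, Proposal Red=2, Measure 2=3, Plan B=4, Option IV=5, Plan E=6.
Group 1 (peak Option IV at position 5): ranking walks positions 5-6-4-3-2-1, expanding outward from the peak — single-peaked.
Group 2 (peak Option IV at position 5): ranking walks positions 5-4-6-3-2-1, expanding outward from the peak — single-peaked.
Group 3 (peak Plan B at position 4): ranking walks positions 4-3-2-1-5-6, expanding outward from the peak — single-peaked.
Group 4 (peak Measure 2 at position 3): ranking walks positions 3-4-5-2-1-6, expanding outward from the peak — single-peaked.
Group 5 (peak Measure 2 at position 3): ranking walks positions 3-2-1-4-5-6, expanding outward from the peak — single-peaked.
Every ranking is single-peaked on this axis.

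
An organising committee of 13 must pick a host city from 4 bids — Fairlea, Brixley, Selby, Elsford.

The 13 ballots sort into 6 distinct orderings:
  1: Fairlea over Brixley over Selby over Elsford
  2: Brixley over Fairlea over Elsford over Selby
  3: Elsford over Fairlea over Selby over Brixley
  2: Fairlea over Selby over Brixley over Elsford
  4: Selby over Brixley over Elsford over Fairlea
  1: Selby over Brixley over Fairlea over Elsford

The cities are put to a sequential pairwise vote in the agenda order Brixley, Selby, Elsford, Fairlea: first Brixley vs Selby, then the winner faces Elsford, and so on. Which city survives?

Round 1: Brixley vs Selby — 3–10, Selby advances.
Round 2: Selby vs Elsford — 8–5, Selby advances.
Round 3: Selby vs Fairlea — 5–8, Fairlea advances.
Fairlea survives the agenda.

Fairlea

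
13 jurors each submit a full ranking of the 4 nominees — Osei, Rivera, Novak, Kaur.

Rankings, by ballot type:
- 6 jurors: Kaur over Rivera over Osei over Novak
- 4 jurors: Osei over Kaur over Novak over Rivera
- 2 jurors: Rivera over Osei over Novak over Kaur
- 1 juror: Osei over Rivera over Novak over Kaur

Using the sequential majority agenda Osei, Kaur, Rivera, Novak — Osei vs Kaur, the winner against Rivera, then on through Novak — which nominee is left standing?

Round 1: Osei vs Kaur — 7–6, Osei advances.
Round 2: Osei vs Rivera — 5–8, Rivera advances.
Round 3: Rivera vs Novak — 9–4, Rivera advances.
Rivera survives the agenda.

Rivera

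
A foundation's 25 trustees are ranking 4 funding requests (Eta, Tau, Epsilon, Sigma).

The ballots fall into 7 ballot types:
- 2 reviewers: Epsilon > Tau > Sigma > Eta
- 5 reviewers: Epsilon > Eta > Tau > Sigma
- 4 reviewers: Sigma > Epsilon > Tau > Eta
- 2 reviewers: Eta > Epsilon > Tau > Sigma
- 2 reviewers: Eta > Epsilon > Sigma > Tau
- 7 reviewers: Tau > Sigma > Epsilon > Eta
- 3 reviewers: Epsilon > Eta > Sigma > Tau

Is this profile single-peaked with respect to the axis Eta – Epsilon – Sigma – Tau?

Axis positions: Eta=1, Epsilon=2, Sigma=3, Tau=4.
Ballot type 1: ranking walks positions 2-4-3-1; Tau is ranked above Sigma even though Sigma lies between Tau and the peak Epsilon on the axis — preferences dip and rise again. Not single-peaked.
Ballot type 2: ranking walks positions 2-1-4-3; Tau is ranked above Sigma even though Sigma lies between Tau and the peak Epsilon on the axis — preferences dip and rise again. Not single-peaked.
Ballot type 3 (peak Sigma at position 3): ranking walks positions 3-2-4-1, expanding outward from the peak — single-peaked.
Ballot type 4: ranking walks positions 1-2-4-3; Tau is ranked above Sigma even though Sigma lies between Tau and the peak Eta on the axis — preferences dip and rise again. Not single-peaked.
Ballot type 5 (peak Eta at position 1): ranking walks positions 1-2-3-4, expanding outward from the peak — single-peaked.
Ballot type 6 (peak Tau at position 4): ranking walks positions 4-3-2-1, expanding outward from the peak — single-peaked.
Ballot type 7 (peak Epsilon at position 2): ranking walks positions 2-1-3-4, expanding outward from the peak — single-peaked.
Ballot type 1 violates single-peakedness, so the profile is not single-peaked on this axis.

no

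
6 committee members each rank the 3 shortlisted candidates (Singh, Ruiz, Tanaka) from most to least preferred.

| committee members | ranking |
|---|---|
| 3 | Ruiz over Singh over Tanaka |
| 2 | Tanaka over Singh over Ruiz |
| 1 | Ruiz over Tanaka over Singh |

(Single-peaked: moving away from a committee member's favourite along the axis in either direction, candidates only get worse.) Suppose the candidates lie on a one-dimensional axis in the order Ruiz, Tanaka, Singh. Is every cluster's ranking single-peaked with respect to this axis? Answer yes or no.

Axis positions: Ruiz=1, Tanaka=2, Singh=3.
Cluster 1: ranking walks positions 1-3-2; Singh is ranked above Tanaka even though Tanaka lies between Singh and the peak Ruiz on the axis — preferences dip and rise again. Not single-peaked.
Cluster 2 (peak Tanaka at position 2): ranking walks positions 2-3-1, expanding outward from the peak — single-peaked.
Cluster 3 (peak Ruiz at position 1): ranking walks positions 1-2-3, expanding outward from the peak — single-peaked.
Cluster 1 violates single-peakedness, so the profile is not single-peaked on this axis.

no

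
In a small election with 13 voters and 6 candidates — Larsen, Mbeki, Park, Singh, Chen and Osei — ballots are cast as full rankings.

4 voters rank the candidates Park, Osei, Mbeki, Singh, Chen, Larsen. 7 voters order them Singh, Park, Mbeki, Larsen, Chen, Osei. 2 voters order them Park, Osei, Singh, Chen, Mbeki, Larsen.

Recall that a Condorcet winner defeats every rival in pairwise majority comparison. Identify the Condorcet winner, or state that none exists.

Singh

Head-to-head results (13 voters):
Larsen vs Mbeki: Mbeki wins 13–0.
Larsen vs Park: Larsen is ranked higher on 0 ballots, Park on 13. Park wins 13–0.
Larsen vs Singh: Singh wins 13–0.
Larsen vs Chen: Larsen is ranked higher on 7 ballots, Chen on 6. Larsen wins 7–6.
Larsen vs Osei: Larsen, 7–6.
Mbeki vs Park: Park, 13–0.
Mbeki–Singh: Singh 9–4.
Mbeki–Chen: Mbeki 11–2.
Mbeki vs Osei: 7 for Mbeki, 6 for Osei — Mbeki by 7–6.
Park–Singh: Singh 7–6.
Park–Chen: Park 13–0.
Park–Osei: Park 13–0.
Singh vs Chen: Singh, 13–0.
Singh vs Osei: Singh preferred on 7 ballots; Singh wins 7–6.
Chen vs Osei: 7 for Chen, 6 for Osei — Chen by 7–6.
Singh wins every pairwise contest, so Singh is the Condorcet winner.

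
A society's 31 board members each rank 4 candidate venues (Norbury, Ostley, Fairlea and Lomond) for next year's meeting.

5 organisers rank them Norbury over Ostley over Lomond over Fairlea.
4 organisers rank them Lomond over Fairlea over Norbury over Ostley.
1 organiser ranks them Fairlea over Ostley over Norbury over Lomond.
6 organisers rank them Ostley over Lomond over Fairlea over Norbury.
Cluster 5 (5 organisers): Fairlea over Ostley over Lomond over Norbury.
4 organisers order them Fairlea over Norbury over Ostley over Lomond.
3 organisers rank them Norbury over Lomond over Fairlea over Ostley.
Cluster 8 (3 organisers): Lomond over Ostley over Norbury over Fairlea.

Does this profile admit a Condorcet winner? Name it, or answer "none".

Head-to-head results (31 organisers):
Norbury vs Ostley: Norbury is ranked higher on 5+4+4+3 = 16 ballots, Ostley on 15. Norbury wins 16–15.
Norbury vs Fairlea: Fairlea wins 20–11.
Norbury vs Lomond: 5+1+4+3 = 13 for Norbury, 18 for Lomond — Lomond by 18–13.
Ostley vs Fairlea: Fairlea, 17–14.
Ostley vs Lomond: 21 to 10, Ostley.
Fairlea vs Lomond: Lomond wins 21–10.
Every city loses at least once (Norbury loses to Fairlea; Ostley loses to Norbury; Fairlea loses to Lomond; Lomond loses to Ostley). The majority relation contains the cycle Norbury beats Ostley beats Lomond beats Norbury, so there is no Condorcet winner.

none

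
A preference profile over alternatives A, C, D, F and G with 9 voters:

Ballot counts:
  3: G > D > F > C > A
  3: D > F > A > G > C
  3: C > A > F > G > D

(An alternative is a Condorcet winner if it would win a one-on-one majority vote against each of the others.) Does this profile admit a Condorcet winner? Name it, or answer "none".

none

Head-to-head results (9 voters):
A vs C: C wins 6–3.
A vs D: D, 6–3.
A vs F: F, 6–3.
A vs G: A wins 6–3.
C vs D: D, 6–3.
C–F: F 6–3.
C vs G: G wins 6–3.
D vs F: D, 6–3.
D–G: G 6–3.
F vs G: F wins 6–3.
No alternative is unbeaten: A loses to C; C loses to D; D loses to G; F loses to D; G loses to A. In particular A > G > C > A is a majority cycle — no Condorcet winner exists.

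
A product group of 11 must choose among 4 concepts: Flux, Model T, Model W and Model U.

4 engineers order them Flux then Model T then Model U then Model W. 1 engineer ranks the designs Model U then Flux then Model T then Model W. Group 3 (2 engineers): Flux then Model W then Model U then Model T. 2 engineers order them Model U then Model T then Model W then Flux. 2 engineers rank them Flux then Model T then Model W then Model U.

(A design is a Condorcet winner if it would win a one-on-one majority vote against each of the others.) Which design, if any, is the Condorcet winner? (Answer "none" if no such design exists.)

Flux

Pairwise majorities:
Flux vs Model T: Flux wins 9–2.
Flux vs Model W: 9 to 2, Flux.
Flux vs Model U: Flux preferred on 4+2+2 = 8 ballots; Flux wins 8–3.
Model T vs Model W: Model T, 9–2.
Model T–Model U: Model T 6–5.
Model W vs Model U: 4 to 7, Model U.
Only Flux has no losses; Flux is the Condorcet winner.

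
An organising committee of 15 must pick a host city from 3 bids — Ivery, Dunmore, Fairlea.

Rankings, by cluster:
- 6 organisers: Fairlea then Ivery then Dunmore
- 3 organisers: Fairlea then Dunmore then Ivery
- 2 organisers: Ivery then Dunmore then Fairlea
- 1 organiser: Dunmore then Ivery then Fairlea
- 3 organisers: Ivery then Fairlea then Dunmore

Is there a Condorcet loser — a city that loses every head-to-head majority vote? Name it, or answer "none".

Dunmore

Head-to-head results (15 organisers):
Ivery–Dunmore: Ivery 11–4.
Ivery vs Fairlea: Fairlea, 9–6.
Dunmore vs Fairlea: Fairlea, 12–3.
Dunmore is beaten in every head-to-head and is the Condorcet loser.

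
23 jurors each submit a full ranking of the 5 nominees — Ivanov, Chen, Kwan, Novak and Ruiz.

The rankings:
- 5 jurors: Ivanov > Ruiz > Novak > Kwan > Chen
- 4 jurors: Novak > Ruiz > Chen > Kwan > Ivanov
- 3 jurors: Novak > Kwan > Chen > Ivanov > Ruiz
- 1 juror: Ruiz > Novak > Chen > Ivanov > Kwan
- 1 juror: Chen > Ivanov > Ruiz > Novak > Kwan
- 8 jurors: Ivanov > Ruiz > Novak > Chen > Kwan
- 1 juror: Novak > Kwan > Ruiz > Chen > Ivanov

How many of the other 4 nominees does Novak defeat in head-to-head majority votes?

Novak against each rival (23 jurors):
Novak vs Ivanov: Novak is ranked higher on 4+3+1+1 = 9 ballots, Ivanov on 14. Ivanov wins 14–9.
Novak vs Chen: Novak preferred on 5+4+3+1+8+1 = 22 ballots; Novak wins 22–1.
Novak vs Kwan: Novak, 23–0.
Novak vs Ruiz: Ruiz, 15–8.
Novak beats Chen, Kwan; loses to Ivanov, Ruiz — 2 pairwise wins.

2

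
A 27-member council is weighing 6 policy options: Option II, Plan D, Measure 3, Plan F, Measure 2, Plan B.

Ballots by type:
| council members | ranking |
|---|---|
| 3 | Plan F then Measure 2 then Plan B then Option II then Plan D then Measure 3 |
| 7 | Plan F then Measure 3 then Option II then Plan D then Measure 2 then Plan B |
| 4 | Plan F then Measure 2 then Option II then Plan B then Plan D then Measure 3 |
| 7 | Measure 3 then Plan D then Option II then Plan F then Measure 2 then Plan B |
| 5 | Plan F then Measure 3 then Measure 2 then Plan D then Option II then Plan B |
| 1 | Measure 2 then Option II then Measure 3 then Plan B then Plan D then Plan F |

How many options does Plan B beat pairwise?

Plan B against each rival (27 council members):
Plan B vs Option II: Plan B preferred on 3 ballots; Option II wins 24–3.
Plan B vs Plan D: Plan B preferred on 3+4+1 = 8 ballots; Plan D wins 19–8.
Plan B vs Measure 3: Measure 3 wins 20–7.
Plan B–Plan F: Plan F 26–1.
Plan B–Measure 2: Measure 2 27–0.
Plan B beats no one; loses to Option II, Plan D, Measure 3, Plan F, Measure 2 — 0 pairwise wins.

0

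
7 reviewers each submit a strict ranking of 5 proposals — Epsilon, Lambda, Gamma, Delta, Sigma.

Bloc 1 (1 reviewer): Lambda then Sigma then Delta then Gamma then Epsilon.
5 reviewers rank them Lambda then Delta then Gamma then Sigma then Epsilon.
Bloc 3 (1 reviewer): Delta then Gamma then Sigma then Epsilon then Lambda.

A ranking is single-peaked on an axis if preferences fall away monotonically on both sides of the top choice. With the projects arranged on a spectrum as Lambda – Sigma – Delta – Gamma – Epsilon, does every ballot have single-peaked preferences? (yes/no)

Axis positions: Lambda=1, Sigma=2, Delta=3, Gamma=4, Epsilon=5.
Bloc 1 (peak Lambda at position 1): ranking walks positions 1-2-3-4-5, expanding outward from the peak — single-peaked.
Bloc 2: ranking walks positions 1-3-4-2-5; Delta is ranked above Sigma even though Sigma lies between Delta and the peak Lambda on the axis — preferences dip and rise again. Not single-peaked.
Bloc 3 (peak Delta at position 3): ranking walks positions 3-4-2-5-1, expanding outward from the peak — single-peaked.
Bloc 2 violates single-peakedness, so the profile is not single-peaked on this axis.

no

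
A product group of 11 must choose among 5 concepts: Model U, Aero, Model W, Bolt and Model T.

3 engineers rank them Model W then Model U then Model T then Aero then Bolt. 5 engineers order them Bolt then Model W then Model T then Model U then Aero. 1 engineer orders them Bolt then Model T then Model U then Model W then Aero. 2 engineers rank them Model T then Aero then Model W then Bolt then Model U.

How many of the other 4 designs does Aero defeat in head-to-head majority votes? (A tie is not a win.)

0

Aero against each rival (11 engineers):
Aero–Model U: Model U 9–2.
Aero vs Model W: Model W, 9–2.
Aero vs Bolt: Bolt, 6–5.
Aero–Model T: Model T 11–0.
Aero beats no one; loses to Model U, Model W, Bolt, Model T — 0 pairwise wins.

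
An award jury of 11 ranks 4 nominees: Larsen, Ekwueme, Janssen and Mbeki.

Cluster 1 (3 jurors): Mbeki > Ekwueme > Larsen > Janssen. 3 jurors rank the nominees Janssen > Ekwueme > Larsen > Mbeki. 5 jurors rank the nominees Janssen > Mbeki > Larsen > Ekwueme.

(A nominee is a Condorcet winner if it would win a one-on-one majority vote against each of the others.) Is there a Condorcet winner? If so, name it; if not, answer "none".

Head-to-head results (11 jurors):
Larsen vs Ekwueme: 5 to 6, Ekwueme.
Larsen vs Janssen: 3 for Larsen, 8 for Janssen — Janssen by 8–3.
Larsen vs Mbeki: Larsen preferred on 3 ballots; Mbeki wins 8–3.
Ekwueme vs Janssen: 3 to 8, Janssen.
Ekwueme vs Mbeki: Ekwueme preferred on 3 ballots; Mbeki wins 8–3.
Janssen vs Mbeki: Janssen preferred on 3+5 = 8 ballots; Janssen wins 8–3.
Janssen defeats every rival head-to-head and is the Condorcet winner.

Janssen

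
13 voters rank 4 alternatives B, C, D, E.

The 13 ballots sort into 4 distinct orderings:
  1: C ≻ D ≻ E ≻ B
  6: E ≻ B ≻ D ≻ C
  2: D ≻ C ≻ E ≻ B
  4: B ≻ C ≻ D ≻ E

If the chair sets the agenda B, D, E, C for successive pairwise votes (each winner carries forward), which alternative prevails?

Round 1: B vs D — 10–3, B advances.
Round 2: B vs E — 4–9, E advances.
Round 3: E vs C — 6–7, C advances.
C survives the agenda.

C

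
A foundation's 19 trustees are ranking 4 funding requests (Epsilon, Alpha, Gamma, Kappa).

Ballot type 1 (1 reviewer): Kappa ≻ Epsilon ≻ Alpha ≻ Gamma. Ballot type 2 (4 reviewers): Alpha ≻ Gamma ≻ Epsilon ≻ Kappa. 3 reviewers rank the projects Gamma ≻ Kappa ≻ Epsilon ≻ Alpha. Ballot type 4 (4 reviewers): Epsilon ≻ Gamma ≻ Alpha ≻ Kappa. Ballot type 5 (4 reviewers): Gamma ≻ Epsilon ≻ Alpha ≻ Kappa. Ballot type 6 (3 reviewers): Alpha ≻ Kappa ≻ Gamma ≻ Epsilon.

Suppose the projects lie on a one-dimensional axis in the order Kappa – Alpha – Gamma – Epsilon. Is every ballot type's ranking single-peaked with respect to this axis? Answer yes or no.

Axis positions: Kappa=1, Alpha=2, Gamma=3, Epsilon=4.
Ballot type 1: ranking walks positions 1-4-2-3; Epsilon is ranked above Alpha even though Alpha lies between Epsilon and the peak Kappa on the axis — preferences dip and rise again. Not single-peaked.
Ballot type 2 (peak Alpha at position 2): ranking walks positions 2-3-4-1, expanding outward from the peak — single-peaked.
Ballot type 3: ranking walks positions 3-1-4-2; Kappa is ranked above Alpha even though Alpha lies between Kappa and the peak Gamma on the axis — preferences dip and rise again. Not single-peaked.
Ballot type 4 (peak Epsilon at position 4): ranking walks positions 4-3-2-1, expanding outward from the peak — single-peaked.
Ballot type 5 (peak Gamma at position 3): ranking walks positions 3-4-2-1, expanding outward from the peak — single-peaked.
Ballot type 6 (peak Alpha at position 2): ranking walks positions 2-1-3-4, expanding outward from the peak — single-peaked.
Ballot type 1 violates single-peakedness, so the profile is not single-peaked on this axis.

no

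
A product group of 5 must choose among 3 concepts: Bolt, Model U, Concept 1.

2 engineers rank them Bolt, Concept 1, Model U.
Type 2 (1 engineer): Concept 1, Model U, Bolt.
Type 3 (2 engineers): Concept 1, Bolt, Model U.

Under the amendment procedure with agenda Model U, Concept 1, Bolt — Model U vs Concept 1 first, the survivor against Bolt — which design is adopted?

Round 1: Model U vs Concept 1 — 0–5, Concept 1 advances.
Round 2: Concept 1 vs Bolt — 3–2, Concept 1 advances.
Concept 1 survives the agenda.

Concept 1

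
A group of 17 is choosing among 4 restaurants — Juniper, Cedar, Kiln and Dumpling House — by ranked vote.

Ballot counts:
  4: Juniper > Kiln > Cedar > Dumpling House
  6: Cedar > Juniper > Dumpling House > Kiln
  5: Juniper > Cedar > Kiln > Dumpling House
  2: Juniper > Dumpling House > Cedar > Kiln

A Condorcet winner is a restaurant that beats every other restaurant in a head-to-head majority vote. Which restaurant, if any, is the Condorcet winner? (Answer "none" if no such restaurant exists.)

Juniper

Pairwise majorities:
Juniper–Cedar: Juniper 11–6.
Juniper vs Kiln: Juniper wins 17–0.
Juniper–Dumpling House: Juniper 17–0.
Cedar vs Kiln: Cedar, 13–4.
Cedar vs Dumpling House: Cedar wins 15–2.
Kiln vs Dumpling House: Kiln, 9–8.
Juniper wins every pairwise contest, so Juniper is the Condorcet winner.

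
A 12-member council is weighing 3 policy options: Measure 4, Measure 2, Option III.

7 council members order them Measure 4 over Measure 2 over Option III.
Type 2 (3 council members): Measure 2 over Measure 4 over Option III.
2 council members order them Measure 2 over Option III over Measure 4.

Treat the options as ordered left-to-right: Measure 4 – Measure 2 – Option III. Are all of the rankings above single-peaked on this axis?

Axis positions: Measure 4=1, Measure 2=2, Option III=3.
Type 1 (peak Measure 4 at position 1): ranking walks positions 1-2-3, expanding outward from the peak — single-peaked.
Type 2 (peak Measure 2 at position 2): ranking walks positions 2-1-3, expanding outward from the peak — single-peaked.
Type 3 (peak Measure 2 at position 2): ranking walks positions 2-3-1, expanding outward from the peak — single-peaked.
Every ranking is single-peaked on this axis.

yes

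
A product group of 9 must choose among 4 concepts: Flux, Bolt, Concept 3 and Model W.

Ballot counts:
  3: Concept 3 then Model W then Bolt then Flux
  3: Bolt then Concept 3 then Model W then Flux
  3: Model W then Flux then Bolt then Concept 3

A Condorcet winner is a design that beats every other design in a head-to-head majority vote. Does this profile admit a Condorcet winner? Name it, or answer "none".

none

Head-to-head results (9 engineers):
Flux vs Bolt: 3 for Flux, 6 for Bolt — Bolt by 6–3.
Flux vs Concept 3: 3 for Flux, 6 for Concept 3 — Concept 3 by 6–3.
Flux vs Model W: 0 to 9, Model W.
Bolt vs Concept 3: Bolt is ranked higher on 3+3 = 6 ballots, Concept 3 on 3. Bolt wins 6–3.
Bolt vs Model W: 3 for Bolt, 6 for Model W — Model W by 6–3.
Concept 3 vs Model W: Concept 3 preferred on 3+3 = 6 ballots; Concept 3 wins 6–3.
Each design drops at least one matchup (Flux loses to Bolt; Bolt loses to Model W; Concept 3 loses to Bolt; Model W loses to Concept 3); the cycle Bolt beats Concept 3 beats Model W beats Bolt rules out a Condorcet winner.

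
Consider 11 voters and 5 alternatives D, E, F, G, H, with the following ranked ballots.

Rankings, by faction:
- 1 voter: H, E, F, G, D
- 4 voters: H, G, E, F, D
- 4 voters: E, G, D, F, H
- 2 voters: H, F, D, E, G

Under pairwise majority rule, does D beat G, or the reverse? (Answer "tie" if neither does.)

Ballots ranking D above G: 2.
Ballots ranking G above D: 11 − 2 = 9.
G wins the head-to-head 9–2.

G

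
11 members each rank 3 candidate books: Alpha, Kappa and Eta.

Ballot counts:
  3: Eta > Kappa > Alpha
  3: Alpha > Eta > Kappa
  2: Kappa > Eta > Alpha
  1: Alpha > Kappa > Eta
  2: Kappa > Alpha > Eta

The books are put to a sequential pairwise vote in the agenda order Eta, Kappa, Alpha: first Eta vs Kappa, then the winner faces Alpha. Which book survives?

Alpha

Round 1: Eta vs Kappa — 6–5, Eta advances.
Round 2: Eta vs Alpha — 5–6, Alpha advances.
The agenda winner is Alpha.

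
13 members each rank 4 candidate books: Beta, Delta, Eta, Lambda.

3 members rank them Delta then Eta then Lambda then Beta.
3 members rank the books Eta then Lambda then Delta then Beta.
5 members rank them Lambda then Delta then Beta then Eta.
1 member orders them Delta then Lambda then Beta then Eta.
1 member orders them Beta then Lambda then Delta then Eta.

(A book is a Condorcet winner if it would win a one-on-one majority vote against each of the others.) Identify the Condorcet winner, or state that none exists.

Lambda

Pairwise majorities:
Beta vs Delta: Beta preferred on 1 ballot; Delta wins 12–1.
Beta vs Eta: Beta preferred on 5+1+1 = 7 ballots; Beta wins 7–6.
Beta vs Lambda: 1 for Beta, 12 for Lambda — Lambda by 12–1.
Delta vs Eta: Delta is ranked higher on 3+5+1+1 = 10 ballots, Eta on 3. Delta wins 10–3.
Delta vs Lambda: Delta is ranked higher on 3+1 = 4 ballots, Lambda on 9. Lambda wins 9–4.
Eta vs Lambda: Eta preferred on 3+3 = 6 ballots; Lambda wins 7–6.
Lambda wins every pairwise contest, so Lambda is the Condorcet winner.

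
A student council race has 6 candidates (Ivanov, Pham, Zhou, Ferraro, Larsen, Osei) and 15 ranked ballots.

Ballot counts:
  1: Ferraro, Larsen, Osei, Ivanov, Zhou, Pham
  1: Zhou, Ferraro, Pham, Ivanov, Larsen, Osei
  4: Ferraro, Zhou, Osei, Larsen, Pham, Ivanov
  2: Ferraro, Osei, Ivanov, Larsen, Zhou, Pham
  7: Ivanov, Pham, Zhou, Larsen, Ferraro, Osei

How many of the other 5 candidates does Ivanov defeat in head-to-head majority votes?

4

Ivanov against each rival (15 voters):
Ivanov vs Pham: Ivanov is ranked higher on 1+2+7 = 10 ballots, Pham on 5. Ivanov wins 10–5.
Ivanov–Zhou: Ivanov 10–5.
Ivanov vs Ferraro: 7 to 8, Ferraro.
Ivanov vs Larsen: Ivanov, 10–5.
Ivanov vs Osei: Ivanov preferred on 1+7 = 8 ballots; Ivanov wins 8–7.
Ivanov beats Pham, Zhou, Larsen, Osei; loses to Ferraro — 4 pairwise wins.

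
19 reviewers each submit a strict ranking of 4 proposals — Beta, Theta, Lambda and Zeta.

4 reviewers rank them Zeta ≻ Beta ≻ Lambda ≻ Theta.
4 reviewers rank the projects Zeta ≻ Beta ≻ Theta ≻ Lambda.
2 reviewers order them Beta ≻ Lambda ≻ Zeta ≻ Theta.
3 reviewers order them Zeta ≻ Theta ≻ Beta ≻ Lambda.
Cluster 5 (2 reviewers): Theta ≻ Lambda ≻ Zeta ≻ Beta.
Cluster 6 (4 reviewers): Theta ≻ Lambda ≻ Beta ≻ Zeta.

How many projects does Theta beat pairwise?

Theta against each rival (19 reviewers):
Theta–Beta: Beta 10–9.
Theta vs Lambda: 4+3+2+4 = 13 for Theta, 6 for Lambda — Theta by 13–6.
Theta vs Zeta: Theta is ranked higher on 2+4 = 6 ballots, Zeta on 13. Zeta wins 13–6.
Theta beats Lambda; loses to Beta, Zeta — 1 pairwise win.

1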